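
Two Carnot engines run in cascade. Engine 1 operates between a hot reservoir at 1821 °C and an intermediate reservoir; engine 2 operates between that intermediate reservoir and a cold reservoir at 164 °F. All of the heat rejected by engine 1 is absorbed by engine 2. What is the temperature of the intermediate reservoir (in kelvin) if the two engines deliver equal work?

T_H = 1821 °C → 1821 + 273.15 = 2094.15 K.
T_C = 164 °F → (164 − 32) × 5/9 = 73.33 °C = 346.48 K.
For reversible stages Q_m = Q_H·(T_m/T_H). Setting W₁ = Q_H(1 − T_m/T_H) equal to W₂ = Q_m(1 − T_C/T_m) = Q_H·(T_m − T_C)/T_H gives T_H − T_m = T_m − T_C, so T_m = (T_H + T_C)/2 = (2094.15 + 346.48)/2 = 1220 K.

T_m ≈ 1220 K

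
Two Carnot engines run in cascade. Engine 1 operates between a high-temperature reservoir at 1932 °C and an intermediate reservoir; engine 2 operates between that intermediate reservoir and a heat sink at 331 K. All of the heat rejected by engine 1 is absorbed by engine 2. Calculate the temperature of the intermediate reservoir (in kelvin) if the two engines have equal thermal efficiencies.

T_H = 1932 °C → 1932 + 273.15 = 2205.15 K.
Equal efficiencies require 1 − T_m/T_H = 1 − T_C/T_m, i.e. T_m/T_H = T_C/T_m, so T_m = √(T_H·T_C) = √(2205.15 × 331.00) = 854 K.

T_m ≈ 854 K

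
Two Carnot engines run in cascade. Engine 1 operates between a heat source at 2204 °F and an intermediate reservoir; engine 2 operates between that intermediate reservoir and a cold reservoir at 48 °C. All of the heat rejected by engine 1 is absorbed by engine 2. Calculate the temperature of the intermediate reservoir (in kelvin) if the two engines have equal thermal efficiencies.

T_H = 2204 °F → (2204 − 32) × 5/9 = 1206.67 °C = 1479.82 K.
T_C = 48 °C → 48 + 273.15 = 321.15 K.
Equal efficiencies require 1 − T_m/T_H = 1 − T_C/T_m, i.e. T_m/T_H = T_C/T_m, so T_m = √(T_H·T_C) = √(1479.82 × 321.15) = 689 K.

T_m ≈ 689 K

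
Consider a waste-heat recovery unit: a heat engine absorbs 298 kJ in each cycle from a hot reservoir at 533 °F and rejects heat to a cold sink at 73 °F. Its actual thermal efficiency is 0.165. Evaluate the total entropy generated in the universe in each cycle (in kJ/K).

ΔS_univ ≈ 0.300 kJ/K

T_H = 533 °F → (533 − 32) × 5/9 = 278.33 °C = 551.48 K.
T_C = 73 °F → (73 − 32) × 5/9 = 22.78 °C = 295.93 K.
W = η·Q_H = 0.165 × 298 = 49.17 kJ, so Q_C = Q_H − W = 248.8 kJ.
The hot reservoir loses entropy Q_H/T_H = 298/551.48 = 0.5404 kJ/K; the cold reservoir gains Q_C/T_C = 248.8/295.93 = 0.8408 kJ/K.
ΔS_univ = −Q_H/T_H + Q_C/T_C = 0.300 kJ/K (> 0, since η = 0.165 < η_Carnot = 0.463).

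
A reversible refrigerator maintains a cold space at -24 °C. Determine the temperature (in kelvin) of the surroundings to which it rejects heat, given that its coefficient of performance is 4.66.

T_H ≈ 303 K

T_C = -24 °C → -24 + 273.15 = 249.15 K.
COP_R = T_C/(T_H − T_C) ⇒ T_H = T_C·(1 + 1/COP_R) = 249.15 × (1 + 1/4.66) = 303 K.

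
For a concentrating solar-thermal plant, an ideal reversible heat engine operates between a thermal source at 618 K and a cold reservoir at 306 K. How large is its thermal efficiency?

Since the cycle is reversible, η = 1 − T_C/T_H = 1 − 306.00/618.00 = 0.505.

η ≈ 0.505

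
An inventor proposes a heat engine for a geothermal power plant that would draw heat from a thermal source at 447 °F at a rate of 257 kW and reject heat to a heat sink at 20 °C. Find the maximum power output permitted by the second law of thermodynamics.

Ẇ_max ≈ 107 kW

T_H = 447 °F → (447 − 32) × 5/9 = 230.56 °C = 503.71 K.
T_C = 20 °C → 20 + 273.15 = 293.15 K.
By the Carnot theorem, η_max = 1 − T_C/T_H = 1 − 293.15/503.71 = 0.4180.
W_max = η_max · Q_H = 0.4180 × 257 = 107 kW.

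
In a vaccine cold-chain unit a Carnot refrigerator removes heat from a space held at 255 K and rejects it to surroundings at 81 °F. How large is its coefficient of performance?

COP_R ≈ 5.62

T_H = 81 °F → (81 − 32) × 5/9 = 27.22 °C = 300.37 K.
Carnot COP: COP_R = T_C/(T_H − T_C) = 255.00/(300.37 − 255.00) = 5.62.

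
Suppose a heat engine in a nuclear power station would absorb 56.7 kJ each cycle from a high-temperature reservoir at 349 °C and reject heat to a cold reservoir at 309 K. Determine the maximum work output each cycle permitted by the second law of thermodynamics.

T_H = 349 °C → 349 + 273.15 = 622.15 K.
The upper bound on efficiency is η_max = 1 − T_C/T_H = 1 − 309.00/622.15 = 0.5033.
W_max = η_max · Q_H = 0.5033 × 56.7 = 28.54 kJ.

W_max ≈ 28.54 kJ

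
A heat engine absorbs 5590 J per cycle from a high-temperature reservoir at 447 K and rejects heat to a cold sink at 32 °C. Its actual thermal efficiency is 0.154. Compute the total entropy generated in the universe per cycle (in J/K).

T_C = 32 °C → 32 + 273.15 = 305.15 K.
W = η·Q_H = 0.154 × 5590 = 860.9 J, so Q_C = Q_H − W = 4729 J.
The hot reservoir loses entropy Q_H/T_H = 5590/447.00 = 12.51 J/K; the cold reservoir gains Q_C/T_C = 4729/305.15 = 15.50 J/K.
ΔS_univ = −Q_H/T_H + Q_C/T_C = 2.992 J/K (> 0, since η = 0.154 < η_Carnot = 0.317).

ΔS_univ ≈ 2.992 J/K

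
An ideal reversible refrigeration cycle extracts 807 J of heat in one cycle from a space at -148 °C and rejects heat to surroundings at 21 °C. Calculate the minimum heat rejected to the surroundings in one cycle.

Q_H ≈ 1900 J

T_H = 21 °C → 21 + 273.15 = 294.15 K.
T_C = -148 °C → -148 + 273.15 = 125.15 K.
For a reversible cycle Q_H/Q_C = T_H/T_C, so Q_H = Q_C·T_H/T_C = 807 × 294.15/125.15 = 1900 J.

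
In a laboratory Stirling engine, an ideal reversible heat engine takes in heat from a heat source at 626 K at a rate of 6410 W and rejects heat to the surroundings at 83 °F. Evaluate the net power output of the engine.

Ẇ ≈ 3320 W

T_C = 83 °F → (83 − 32) × 5/9 = 28.33 °C = 301.48 K.
The Carnot efficiency is η = 1 − T_C/T_H = 1 − 301.48/626.00 = 0.5184.
W = η·Q_H = 0.5184 × 6410 = 3320 W.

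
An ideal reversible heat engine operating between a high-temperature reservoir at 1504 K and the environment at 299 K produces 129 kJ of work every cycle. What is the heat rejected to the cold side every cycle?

η_rev = 1 − T_C/T_H = 1 − 299.00/1504.00 = 0.8012.
Since Q_C/Q_H = T_C/T_H and Q_H = W/η, Q_C = W·T_C/(T_H − T_C) = 129 × 299.00/1205.00 = 32.01 kJ.

Q_C ≈ 32.01 kJ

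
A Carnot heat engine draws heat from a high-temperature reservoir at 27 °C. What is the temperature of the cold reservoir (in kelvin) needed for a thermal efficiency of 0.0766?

T_C ≈ 277.2 K

T_H = 27 °C → 27 + 273.15 = 300.15 K.
From η = 1 − T_C/T_H, T_C = T_H·(1 − η) = 300.15 × (1 − 0.0766) = 277.2 K.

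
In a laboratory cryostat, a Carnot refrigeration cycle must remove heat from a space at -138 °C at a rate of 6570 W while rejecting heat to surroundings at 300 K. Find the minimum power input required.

Ẇ_in ≈ 8010 W

T_C = -138 °C → -138 + 273.15 = 135.15 K.
COP_R = T_C/(T_H − T_C) = 135.15/164.85 = 0.8198.
W = Q_C/COP_R = 6570/0.8198 = 8010 W.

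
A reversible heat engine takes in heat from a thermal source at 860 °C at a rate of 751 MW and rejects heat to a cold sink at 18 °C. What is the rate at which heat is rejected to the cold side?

T_H = 860 °C → 860 + 273.15 = 1133.15 K.
T_C = 18 °C → 18 + 273.15 = 291.15 K.
Since the cycle is reversible, η = 1 − T_C/T_H = 1 − 291.15/1133.15 = 0.7431.
For a reversible cycle Q_C/Q_H = T_C/T_H, so Q_C = 751 × 291.15/1133.15 = 193 MW.

Q̇_C ≈ 193 MW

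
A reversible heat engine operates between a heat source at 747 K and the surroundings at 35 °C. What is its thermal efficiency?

T_C = 35 °C → 35 + 273.15 = 308.15 K.
For a reversible engine, η = 1 − T_C/T_H = 1 − 308.15/747.00 = 0.5875.

η ≈ 0.5875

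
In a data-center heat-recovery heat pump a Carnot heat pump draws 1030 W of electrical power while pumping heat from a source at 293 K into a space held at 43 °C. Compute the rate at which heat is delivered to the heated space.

Q̇_H ≈ 14070 W

T_H = 43 °C → 43 + 273.15 = 316.15 K.
Reversible heating COP: COP_HP = T_H/(T_H − T_C) = 316.15/23.15 = 13.6566.
Q_H = COP_HP · W = 13.6566 × 1030 = 14070 W.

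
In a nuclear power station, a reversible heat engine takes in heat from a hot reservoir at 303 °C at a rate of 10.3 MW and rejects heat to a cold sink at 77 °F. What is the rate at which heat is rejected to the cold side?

T_H = 303 °C → 303 + 273.15 = 576.15 K.
T_C = 77 °F → (77 − 32) × 5/9 = 25.00 °C = 298.15 K.
Carnot efficiency: η = 1 − T_C/T_H = 1 − 298.15/576.15 = 0.4825.
For a reversible cycle Q_C/Q_H = T_C/T_H, so Q_C = 10.3 × 298.15/576.15 = 5.33 MW.

Q̇_C ≈ 5.33 MW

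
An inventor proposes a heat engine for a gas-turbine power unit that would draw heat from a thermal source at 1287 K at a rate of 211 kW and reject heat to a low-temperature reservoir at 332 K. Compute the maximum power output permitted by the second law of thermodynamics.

No engine can exceed the Carnot limit: η_max = 1 − T_C/T_H = 1 − 332.00/1287.00 = 0.7420.
W_max = η_max · Q_H = 0.7420 × 211 = 156.6 kW.

Ẇ_max ≈ 156.6 kW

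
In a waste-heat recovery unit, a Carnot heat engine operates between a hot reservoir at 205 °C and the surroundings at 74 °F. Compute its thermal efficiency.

η ≈ 0.380

T_H = 205 °C → 205 + 273.15 = 478.15 K.
T_C = 74 °F → (74 − 32) × 5/9 = 23.33 °C = 296.48 K.
The Carnot efficiency is η = 1 − T_C/T_H = 1 − 296.48/478.15 = 0.380.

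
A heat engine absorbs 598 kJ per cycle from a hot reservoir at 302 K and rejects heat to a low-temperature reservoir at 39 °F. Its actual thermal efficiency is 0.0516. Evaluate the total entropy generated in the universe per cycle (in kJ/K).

ΔS_univ ≈ 0.06703 kJ/K

T_C = 39 °F → (39 − 32) × 5/9 = 3.89 °C = 277.04 K.
W = η·Q_H = 0.0516 × 598 = 30.86 kJ, so Q_C = Q_H − W = 567.1 kJ.
Entropy balance on the reservoirs: −Q_H/T_H = -1.980 kJ/K, +Q_C/T_C = 2.047 kJ/K.
ΔS_univ = −Q_H/T_H + Q_C/T_C = 0.06703 kJ/K (> 0, since η = 0.0516 < η_Carnot = 0.083).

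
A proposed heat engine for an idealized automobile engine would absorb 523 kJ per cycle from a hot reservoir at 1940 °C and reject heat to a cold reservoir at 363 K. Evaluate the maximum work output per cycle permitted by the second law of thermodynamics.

W_max ≈ 437.2 kJ

T_H = 1940 °C → 1940 + 273.15 = 2213.15 K.
No engine can exceed the Carnot limit: η_max = 1 − T_C/T_H = 1 − 363.00/2213.15 = 0.8360.
W_max = η_max · Q_H = 0.8360 × 523 = 437.2 kJ.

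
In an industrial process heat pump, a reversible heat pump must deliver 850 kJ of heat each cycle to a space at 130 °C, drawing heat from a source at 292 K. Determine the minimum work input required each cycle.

T_H = 130 °C → 130 + 273.15 = 403.15 K.
Reversible heating COP: COP_HP = T_H/(T_H − T_C) = 403.15/111.15 = 3.6271.
W = Q_H/COP_HP = 850/3.6271 = 234.3 kJ.

W_in ≈ 234.3 kJ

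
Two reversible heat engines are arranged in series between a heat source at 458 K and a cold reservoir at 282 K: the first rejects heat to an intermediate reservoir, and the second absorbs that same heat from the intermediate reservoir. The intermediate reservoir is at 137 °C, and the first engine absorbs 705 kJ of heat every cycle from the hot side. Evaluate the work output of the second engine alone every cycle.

T_m = 137 °C → 137 + 273.15 = 410.15 K.
Heat entering the second stage: Q_m = Q_H·(T_m/T_H) = 705 × 410.15/458.00 = 631 kJ.
Second-stage efficiency η₂ = 1 − T_C/T_m = 1 − 282.00/410.15 = 0.3124, so W₂ = η₂·Q_m = 197 kJ.

W₂ ≈ 197 kJ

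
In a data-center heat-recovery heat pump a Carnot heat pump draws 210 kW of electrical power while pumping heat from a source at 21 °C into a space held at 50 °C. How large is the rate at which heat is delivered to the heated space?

T_H = 50 °C → 50 + 273.15 = 323.15 K.
T_C = 21 °C → 21 + 273.15 = 294.15 K.
The Carnot heat-pump COP is COP_HP = T_H/(T_H − T_C) = 323.15/29.00 = 11.1431.
Q_H = COP_HP · W = 11.1431 × 210 = 2340 kW.

Q̇_H ≈ 2340 kW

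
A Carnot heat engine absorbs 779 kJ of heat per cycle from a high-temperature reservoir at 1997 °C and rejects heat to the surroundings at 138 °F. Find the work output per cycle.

T_H = 1997 °C → 1997 + 273.15 = 2270.15 K.
T_C = 138 °F → (138 − 32) × 5/9 = 58.89 °C = 332.04 K.
η_rev = 1 − T_C/T_H = 1 − 332.04/2270.15 = 0.8537.
W = η·Q_H = 0.8537 × 779 = 665.1 kJ.

W ≈ 665.1 kJ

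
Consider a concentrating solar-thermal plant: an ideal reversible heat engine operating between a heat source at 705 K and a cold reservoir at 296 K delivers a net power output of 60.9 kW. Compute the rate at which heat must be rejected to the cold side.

Carnot efficiency: η = 1 − T_C/T_H = 1 − 296.00/705.00 = 0.5801.
Since Q_C/Q_H = T_C/T_H and Q_H = W/η, Q_C = W·T_C/(T_H − T_C) = 60.9 × 296.00/409.00 = 44.1 kW.

Q̇_C ≈ 44.1 kW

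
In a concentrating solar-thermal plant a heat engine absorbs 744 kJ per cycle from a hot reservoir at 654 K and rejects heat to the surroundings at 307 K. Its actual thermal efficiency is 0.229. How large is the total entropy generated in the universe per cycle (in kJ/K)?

W = η·Q_H = 0.229 × 744 = 170.4 kJ, so Q_C = Q_H − W = 573.6 kJ.
Reservoir entropy changes: ΔS_H = −Q_H/T_H = −744/654.00 = -1.138 kJ/K and ΔS_C = +Q_C/T_C = 573.6/307.00 = 1.868 kJ/K.
ΔS_univ = −Q_H/T_H + Q_C/T_C = 0.731 kJ/K (> 0, since η = 0.229 < η_Carnot = 0.531).

ΔS_univ ≈ 0.731 kJ/K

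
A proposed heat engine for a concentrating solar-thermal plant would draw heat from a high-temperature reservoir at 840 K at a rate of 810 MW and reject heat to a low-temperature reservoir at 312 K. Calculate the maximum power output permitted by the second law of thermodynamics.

Ẇ_max ≈ 509 MW

The upper bound on efficiency is η_max = 1 − T_C/T_H = 1 − 312.00/840.00 = 0.6286.
W_max = η_max · Q_H = 0.6286 × 810 = 509 MW.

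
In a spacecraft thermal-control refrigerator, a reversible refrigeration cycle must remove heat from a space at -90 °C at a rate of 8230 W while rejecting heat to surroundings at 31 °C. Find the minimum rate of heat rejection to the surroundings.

Q̇_H ≈ 13700 W

T_H = 31 °C → 31 + 273.15 = 304.15 K.
T_C = -90 °C → -90 + 273.15 = 183.15 K.
For a reversible cycle Q_H/Q_C = T_H/T_C, so Q_H = Q_C·T_H/T_C = 8230 × 304.15/183.15 = 13700 W.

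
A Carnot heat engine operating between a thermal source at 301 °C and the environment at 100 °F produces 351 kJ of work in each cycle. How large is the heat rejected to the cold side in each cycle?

T_H = 301 °C → 301 + 273.15 = 574.15 K.
T_C = 100 °F → (100 − 32) × 5/9 = 37.78 °C = 310.93 K.
For a reversible engine, η = 1 − T_C/T_H = 1 − 310.93/574.15 = 0.4585.
Since Q_C/Q_H = T_C/T_H and Q_H = W/η, Q_C = W·T_C/(T_H − T_C) = 351 × 310.93/263.22 = 415 kJ.

Q_C ≈ 415 kJ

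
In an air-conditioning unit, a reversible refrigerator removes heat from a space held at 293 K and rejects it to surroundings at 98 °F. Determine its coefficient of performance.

T_H = 98 °F → (98 − 32) × 5/9 = 36.67 °C = 309.82 K.
For a reversible refrigerator, COP_R = T_C/(T_H − T_C) = 293.00/(309.82 − 293.00) = 17.4.

COP_R ≈ 17.4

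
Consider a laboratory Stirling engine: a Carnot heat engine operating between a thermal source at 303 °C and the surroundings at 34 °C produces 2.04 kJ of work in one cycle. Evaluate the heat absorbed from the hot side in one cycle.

Q_H ≈ 4.37 kJ

T_H = 303 °C → 303 + 273.15 = 576.15 K.
T_C = 34 °C → 34 + 273.15 = 307.15 K.
η_rev = 1 − T_C/T_H = 1 − 307.15/576.15 = 0.4669.
Q_H = W/η = 2.04/0.4669 = 4.37 kJ.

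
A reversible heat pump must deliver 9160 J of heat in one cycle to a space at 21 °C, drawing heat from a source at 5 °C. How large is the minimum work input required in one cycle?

T_H = 21 °C → 21 + 273.15 = 294.15 K.
T_C = 5 °C → 5 + 273.15 = 278.15 K.
COP_HP = T_H/(T_H − T_C) = 294.15/16.00 = 18.3844.
W = Q_H/COP_HP = 9160/18.3844 = 498 J.

W_in ≈ 498 J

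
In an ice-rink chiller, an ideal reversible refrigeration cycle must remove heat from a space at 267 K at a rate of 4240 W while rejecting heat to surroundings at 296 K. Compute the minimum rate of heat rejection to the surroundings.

For a reversible cycle Q_H/Q_C = T_H/T_C, so Q_H = Q_C·T_H/T_C = 4240 × 296.00/267.00 = 4700 W.

Q̇_H ≈ 4700 W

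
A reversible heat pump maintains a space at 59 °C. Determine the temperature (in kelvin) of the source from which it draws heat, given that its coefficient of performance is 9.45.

T_H = 59 °C → 59 + 273.15 = 332.15 K.
COP_HP = T_H/(T_H − T_C) ⇒ T_C = T_H·(COP_HP − 1)/COP_HP = 332.15 × (9.45 − 1)/9.45 = 297 K.

T_C ≈ 297 K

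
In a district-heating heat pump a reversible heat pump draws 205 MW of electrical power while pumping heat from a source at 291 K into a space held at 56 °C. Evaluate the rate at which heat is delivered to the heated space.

Q̇_H ≈ 1770 MW

T_H = 56 °C → 56 + 273.15 = 329.15 K.
For a reversible heat pump, COP_HP = T_H/(T_H − T_C) = 329.15/38.15 = 8.6278.
Q_H = COP_HP · W = 8.6278 × 205 = 1770 MW.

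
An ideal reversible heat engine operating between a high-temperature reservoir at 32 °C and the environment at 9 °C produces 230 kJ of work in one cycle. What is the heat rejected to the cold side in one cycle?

T_H = 32 °C → 32 + 273.15 = 305.15 K.
T_C = 9 °C → 9 + 273.15 = 282.15 K.
For a reversible engine, η = 1 − T_C/T_H = 1 − 282.15/305.15 = 0.0754.
Since Q_C/Q_H = T_C/T_H and Q_H = W/η, Q_C = W·T_C/(T_H − T_C) = 230 × 282.15/23.00 = 2820 kJ.

Q_C ≈ 2820 kJ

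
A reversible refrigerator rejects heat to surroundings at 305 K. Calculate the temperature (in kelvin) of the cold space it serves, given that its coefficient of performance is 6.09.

COP_R = T_C/(T_H − T_C) ⇒ T_C = T_H·COP_R/(1 + COP_R) = 305.00 × 6.09/(1 + 6.09) = 262 K.

T_C ≈ 262 K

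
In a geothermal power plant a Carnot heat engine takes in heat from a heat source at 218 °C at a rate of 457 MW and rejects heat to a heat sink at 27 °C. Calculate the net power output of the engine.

Ẇ ≈ 177.7 MW

T_H = 218 °C → 218 + 273.15 = 491.15 K.
T_C = 27 °C → 27 + 273.15 = 300.15 K.
For a reversible engine, η = 1 − T_C/T_H = 1 − 300.15/491.15 = 0.3889.
W = η·Q_H = 0.3889 × 457 = 177.7 MW.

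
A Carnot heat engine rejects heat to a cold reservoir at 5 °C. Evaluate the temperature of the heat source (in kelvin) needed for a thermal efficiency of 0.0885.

T_C = 5 °C → 5 + 273.15 = 278.15 K.
From η = 1 − T_C/T_H, solving for T_H gives T_H = T_C/(1 − η) = 278.15/(1 − 0.0885) = 305.2 K.

T_H ≈ 305.2 K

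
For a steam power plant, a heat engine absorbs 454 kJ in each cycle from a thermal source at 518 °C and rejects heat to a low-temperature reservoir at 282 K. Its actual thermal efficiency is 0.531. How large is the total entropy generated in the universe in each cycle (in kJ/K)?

ΔS_univ ≈ 0.181 kJ/K

T_H = 518 °C → 518 + 273.15 = 791.15 K.
W = η·Q_H = 0.531 × 454 = 241.1 kJ, so Q_C = Q_H − W = 212.9 kJ.
Reservoir entropy changes: ΔS_H = −Q_H/T_H = −454/791.15 = -0.5738 kJ/K and ΔS_C = +Q_C/T_C = 212.9/282.00 = 0.7551 kJ/K.
ΔS_univ = −Q_H/T_H + Q_C/T_C = 0.181 kJ/K (> 0, since η = 0.531 < η_Carnot = 0.644).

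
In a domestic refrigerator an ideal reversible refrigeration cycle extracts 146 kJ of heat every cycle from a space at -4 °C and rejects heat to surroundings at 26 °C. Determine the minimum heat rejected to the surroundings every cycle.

Q_H ≈ 162 kJ

T_H = 26 °C → 26 + 273.15 = 299.15 K.
T_C = -4 °C → -4 + 273.15 = 269.15 K.
For a reversible cycle Q_H/Q_C = T_H/T_C, so Q_H = Q_C·T_H/T_C = 146 × 299.15/269.15 = 162 kJ.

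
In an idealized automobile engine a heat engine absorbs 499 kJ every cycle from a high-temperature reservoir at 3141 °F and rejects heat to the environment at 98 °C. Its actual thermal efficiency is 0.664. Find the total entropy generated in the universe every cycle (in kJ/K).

T_H = 3141 °F → (3141 − 32) × 5/9 = 1727.22 °C = 2000.37 K.
T_C = 98 °C → 98 + 273.15 = 371.15 K.
W = η·Q_H = 0.664 × 499 = 331.3 kJ, so Q_C = Q_H − W = 167.7 kJ.
Entropy balance on the reservoirs: −Q_H/T_H = -0.2495 kJ/K, +Q_C/T_C = 0.4517 kJ/K.
ΔS_univ = −Q_H/T_H + Q_C/T_C = 0.202 kJ/K (> 0, since η = 0.664 < η_Carnot = 0.814).

ΔS_univ ≈ 0.202 kJ/K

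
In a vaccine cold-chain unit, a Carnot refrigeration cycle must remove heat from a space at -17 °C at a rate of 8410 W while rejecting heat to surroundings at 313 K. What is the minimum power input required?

T_C = -17 °C → -17 + 273.15 = 256.15 K.
Carnot COP: COP_R = T_C/(T_H − T_C) = 256.15/56.85 = 4.5057.
W = Q_C/COP_R = 8410/4.5057 = 1867 W.

Ẇ_in ≈ 1867 W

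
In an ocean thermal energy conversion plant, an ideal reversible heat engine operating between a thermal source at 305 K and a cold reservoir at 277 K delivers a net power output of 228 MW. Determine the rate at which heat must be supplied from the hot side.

Q̇_H ≈ 2484 MW

Carnot efficiency: η = 1 − T_C/T_H = 1 − 277.00/305.00 = 0.0918.
Q_H = W/η = 228/0.0918 = 2484 MW.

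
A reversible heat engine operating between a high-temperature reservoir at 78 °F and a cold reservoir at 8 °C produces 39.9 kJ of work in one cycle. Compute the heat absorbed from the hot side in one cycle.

Q_H ≈ 678.9 kJ

T_H = 78 °F → (78 − 32) × 5/9 = 25.56 °C = 298.71 K.
T_C = 8 °C → 8 + 273.15 = 281.15 K.
Since the cycle is reversible, η = 1 − T_C/T_H = 1 − 281.15/298.71 = 0.0588.
Q_H = W/η = 39.9/0.0588 = 678.9 kJ.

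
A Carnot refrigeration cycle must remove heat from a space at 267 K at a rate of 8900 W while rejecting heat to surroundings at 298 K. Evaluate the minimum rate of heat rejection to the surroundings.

Q̇_H ≈ 9930 W

For a reversible cycle Q_H/Q_C = T_H/T_C, so Q_H = Q_C·T_H/T_C = 8900 × 298.00/267.00 = 9930 W.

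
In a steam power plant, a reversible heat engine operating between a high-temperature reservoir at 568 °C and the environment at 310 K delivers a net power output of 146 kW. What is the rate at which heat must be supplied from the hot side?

Q̇_H ≈ 231 kW

T_H = 568 °C → 568 + 273.15 = 841.15 K.
Since the cycle is reversible, η = 1 − T_C/T_H = 1 − 310.00/841.15 = 0.6315.
Q_H = W/η = 146/0.6315 = 231 kW.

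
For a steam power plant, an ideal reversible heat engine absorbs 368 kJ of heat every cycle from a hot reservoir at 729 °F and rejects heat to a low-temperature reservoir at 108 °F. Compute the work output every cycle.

T_H = 729 °F → (729 − 32) × 5/9 = 387.22 °C = 660.37 K.
T_C = 108 °F → (108 − 32) × 5/9 = 42.22 °C = 315.37 K.
For a reversible engine, η = 1 − T_C/T_H = 1 − 315.37/660.37 = 0.5224.
W = η·Q_H = 0.5224 × 368 = 192.3 kJ.

W ≈ 192.3 kJ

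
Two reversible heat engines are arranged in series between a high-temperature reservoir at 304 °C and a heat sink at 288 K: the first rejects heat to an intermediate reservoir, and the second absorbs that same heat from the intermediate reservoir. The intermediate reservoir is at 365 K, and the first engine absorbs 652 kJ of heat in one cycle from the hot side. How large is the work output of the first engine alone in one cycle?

T_H = 304 °C → 304 + 273.15 = 577.15 K.
First-stage efficiency η₁ = 1 − T_m/T_H = 1 − 365.00/577.15 = 0.3676.
W₁ = η₁·Q_H = 0.3676 × 652 = 239.7 kJ.

W₁ ≈ 239.7 kJ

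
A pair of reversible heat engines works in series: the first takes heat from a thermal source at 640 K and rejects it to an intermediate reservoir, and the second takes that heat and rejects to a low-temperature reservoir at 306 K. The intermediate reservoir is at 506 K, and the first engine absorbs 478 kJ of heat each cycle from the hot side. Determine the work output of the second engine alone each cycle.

Heat entering the second stage: Q_m = Q_H·(T_m/T_H) = 478 × 506.00/640.00 = 377.9 kJ.
Second-stage efficiency η₂ = 1 − T_C/T_m = 1 − 306.00/506.00 = 0.3953, so W₂ = η₂·Q_m = 149.4 kJ.

W₂ ≈ 149.4 kJ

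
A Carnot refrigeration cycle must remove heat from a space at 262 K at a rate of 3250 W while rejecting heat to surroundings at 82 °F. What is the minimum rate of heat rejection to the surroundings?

T_H = 82 °F → (82 − 32) × 5/9 = 27.78 °C = 300.93 K.
For a reversible cycle Q_H/Q_C = T_H/T_C, so Q_H = Q_C·T_H/T_C = 3250 × 300.93/262.00 = 3730 W.

Q̇_H ≈ 3730 W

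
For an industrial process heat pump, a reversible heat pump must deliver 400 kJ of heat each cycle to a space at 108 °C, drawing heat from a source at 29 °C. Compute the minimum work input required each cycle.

T_H = 108 °C → 108 + 273.15 = 381.15 K.
T_C = 29 °C → 29 + 273.15 = 302.15 K.
The Carnot heat-pump COP is COP_HP = T_H/(T_H − T_C) = 381.15/79.00 = 4.8247.
W = Q_H/COP_HP = 400/4.8247 = 82.91 kJ.

W_in ≈ 82.91 kJ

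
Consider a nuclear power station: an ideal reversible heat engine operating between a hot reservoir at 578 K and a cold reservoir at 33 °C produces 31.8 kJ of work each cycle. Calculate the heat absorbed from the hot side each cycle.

Q_H ≈ 67.6 kJ

T_C = 33 °C → 33 + 273.15 = 306.15 K.
η_rev = 1 − T_C/T_H = 1 − 306.15/578.00 = 0.4703.
Q_H = W/η = 31.8/0.4703 = 67.6 kJ.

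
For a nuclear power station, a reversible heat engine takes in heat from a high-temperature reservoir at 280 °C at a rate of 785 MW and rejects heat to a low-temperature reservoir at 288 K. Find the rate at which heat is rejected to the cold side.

T_H = 280 °C → 280 + 273.15 = 553.15 K.
Since the cycle is reversible, η = 1 − T_C/T_H = 1 − 288.00/553.15 = 0.4793.
For a reversible cycle Q_C/Q_H = T_C/T_H, so Q_C = 785 × 288.00/553.15 = 409 MW.

Q̇_C ≈ 409 MW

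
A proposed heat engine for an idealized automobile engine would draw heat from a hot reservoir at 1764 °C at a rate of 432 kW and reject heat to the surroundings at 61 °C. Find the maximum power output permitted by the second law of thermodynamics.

T_H = 1764 °C → 1764 + 273.15 = 2037.15 K.
T_C = 61 °C → 61 + 273.15 = 334.15 K.
The upper bound on efficiency is η_max = 1 − T_C/T_H = 1 − 334.15/2037.15 = 0.8360.
W_max = η_max · Q_H = 0.8360 × 432 = 361 kW.

Ẇ_max ≈ 361 kW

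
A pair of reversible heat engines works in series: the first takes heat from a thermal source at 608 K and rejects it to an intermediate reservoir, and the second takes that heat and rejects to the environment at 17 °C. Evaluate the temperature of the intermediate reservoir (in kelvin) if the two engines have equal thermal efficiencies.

T_m ≈ 420.0 K

T_C = 17 °C → 17 + 273.15 = 290.15 K.
Equal efficiencies require 1 − T_m/T_H = 1 − T_C/T_m, i.e. T_m/T_H = T_C/T_m, so T_m = √(T_H·T_C) = √(608.00 × 290.15) = 420.0 K.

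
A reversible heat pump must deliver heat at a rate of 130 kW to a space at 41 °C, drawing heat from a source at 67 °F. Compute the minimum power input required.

Ẇ_in ≈ 8.920 kW

T_H = 41 °C → 41 + 273.15 = 314.15 K.
T_C = 67 °F → (67 − 32) × 5/9 = 19.44 °C = 292.59 K.
The Carnot heat-pump COP is COP_HP = T_H/(T_H − T_C) = 314.15/21.56 = 14.5740.
W = Q_H/COP_HP = 130/14.5740 = 8.920 kW.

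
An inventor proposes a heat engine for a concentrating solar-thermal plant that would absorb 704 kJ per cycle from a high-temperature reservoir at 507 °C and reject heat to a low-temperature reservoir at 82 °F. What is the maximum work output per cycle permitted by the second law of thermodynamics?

T_H = 507 °C → 507 + 273.15 = 780.15 K.
T_C = 82 °F → (82 − 32) × 5/9 = 27.78 °C = 300.93 K.
By the Carnot theorem, η_max = 1 − T_C/T_H = 1 − 300.93/780.15 = 0.6143.
W_max = η_max · Q_H = 0.6143 × 704 = 432 kJ.

W_max ≈ 432 kJ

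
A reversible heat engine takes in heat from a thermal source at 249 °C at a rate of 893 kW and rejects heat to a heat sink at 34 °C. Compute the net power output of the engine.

Ẇ ≈ 368 kW

T_H = 249 °C → 249 + 273.15 = 522.15 K.
T_C = 34 °C → 34 + 273.15 = 307.15 K.
Carnot efficiency: η = 1 − T_C/T_H = 1 − 307.15/522.15 = 0.4118.
W = η·Q_H = 0.4118 × 893 = 368 kW.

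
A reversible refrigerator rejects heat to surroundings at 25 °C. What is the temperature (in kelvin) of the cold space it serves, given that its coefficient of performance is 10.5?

T_H = 25 °C → 25 + 273.15 = 298.15 K.
COP_R = T_C/(T_H − T_C) ⇒ T_C = T_H·COP_R/(1 + COP_R) = 298.15 × 10.5/(1 + 10.5) = 272 K.

T_C ≈ 272 K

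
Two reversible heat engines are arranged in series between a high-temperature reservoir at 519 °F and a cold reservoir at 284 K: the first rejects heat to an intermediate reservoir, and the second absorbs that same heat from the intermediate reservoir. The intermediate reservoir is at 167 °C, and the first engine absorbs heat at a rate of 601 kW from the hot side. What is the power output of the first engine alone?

T_H = 519 °F → (519 − 32) × 5/9 = 270.56 °C = 543.71 K.
T_m = 167 °C → 167 + 273.15 = 440.15 K.
First-stage efficiency η₁ = 1 − T_m/T_H = 1 − 440.15/543.71 = 0.1905.
W₁ = η₁·Q_H = 0.1905 × 601 = 114 kW.

Ẇ₁ ≈ 114 kW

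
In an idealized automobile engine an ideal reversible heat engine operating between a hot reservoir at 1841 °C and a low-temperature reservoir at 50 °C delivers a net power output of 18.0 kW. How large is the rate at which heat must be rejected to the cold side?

T_H = 1841 °C → 1841 + 273.15 = 2114.15 K.
T_C = 50 °C → 50 + 273.15 = 323.15 K.
η_rev = 1 − T_C/T_H = 1 − 323.15/2114.15 = 0.8471.
Since Q_C/Q_H = T_C/T_H and Q_H = W/η, Q_C = W·T_C/(T_H − T_C) = 18.0 × 323.15/1791.00 = 3.25 kW.

Q̇_C ≈ 3.25 kW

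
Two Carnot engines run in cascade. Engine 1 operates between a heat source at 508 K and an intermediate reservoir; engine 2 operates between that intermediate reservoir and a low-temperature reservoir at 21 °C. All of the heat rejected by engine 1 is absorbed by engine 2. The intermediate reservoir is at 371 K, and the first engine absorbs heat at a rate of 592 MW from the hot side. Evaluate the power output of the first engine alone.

Ẇ₁ ≈ 160 MW

T_C = 21 °C → 21 + 273.15 = 294.15 K.
First-stage efficiency η₁ = 1 − T_m/T_H = 1 − 371.00/508.00 = 0.2697.
W₁ = η₁·Q_H = 0.2697 × 592 = 160 MW.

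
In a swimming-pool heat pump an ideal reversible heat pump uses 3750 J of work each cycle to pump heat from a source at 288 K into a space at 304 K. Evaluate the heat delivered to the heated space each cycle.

Q_H ≈ 71200 J

COP_HP = T_H/(T_H − T_C) = 304.00/16.00 = 19.0000.
Q_H = COP_HP · W = 19.0000 × 3750 = 71200 J.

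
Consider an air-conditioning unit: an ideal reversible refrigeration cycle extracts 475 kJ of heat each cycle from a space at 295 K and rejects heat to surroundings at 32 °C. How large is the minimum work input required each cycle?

W_in ≈ 16.3 kJ

T_H = 32 °C → 32 + 273.15 = 305.15 K.
COP_R = T_C/(T_H − T_C) = 295.00/10.15 = 29.0640.
W = Q_C/COP_R = 475/29.0640 = 16.3 kJ.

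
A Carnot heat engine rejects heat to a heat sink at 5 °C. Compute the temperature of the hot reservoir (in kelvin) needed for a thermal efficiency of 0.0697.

T_C = 5 °C → 5 + 273.15 = 278.15 K.
From η = 1 − T_C/T_H, solving for T_H gives T_H = T_C/(1 − η) = 278.15/(1 − 0.0697) = 299.0 K.

T_H ≈ 299.0 K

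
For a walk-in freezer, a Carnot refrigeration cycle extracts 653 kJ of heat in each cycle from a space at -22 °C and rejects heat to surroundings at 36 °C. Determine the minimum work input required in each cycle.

W_in ≈ 151 kJ

T_H = 36 °C → 36 + 273.15 = 309.15 K.
T_C = -22 °C → -22 + 273.15 = 251.15 K.
The reversible coefficient of performance is COP_R = T_C/(T_H − T_C) = 251.15/58.00 = 4.3302.
W = Q_C/COP_R = 653/4.3302 = 151 kJ.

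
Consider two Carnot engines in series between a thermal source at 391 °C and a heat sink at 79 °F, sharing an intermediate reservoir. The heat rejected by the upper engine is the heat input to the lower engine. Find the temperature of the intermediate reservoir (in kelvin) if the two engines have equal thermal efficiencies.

T_H = 391 °C → 391 + 273.15 = 664.15 K.
T_C = 79 °F → (79 − 32) × 5/9 = 26.11 °C = 299.26 K.
Equal efficiencies require 1 − T_m/T_H = 1 − T_C/T_m, i.e. T_m/T_H = T_C/T_m, so T_m = √(T_H·T_C) = √(664.15 × 299.26) = 446 K.

T_m ≈ 446 K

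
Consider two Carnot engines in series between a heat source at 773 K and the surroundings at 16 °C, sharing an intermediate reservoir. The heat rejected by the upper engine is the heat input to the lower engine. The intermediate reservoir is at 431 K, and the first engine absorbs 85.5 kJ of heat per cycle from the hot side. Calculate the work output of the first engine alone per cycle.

T_C = 16 °C → 16 + 273.15 = 289.15 K.
First-stage efficiency η₁ = 1 − T_m/T_H = 1 − 431.00/773.00 = 0.4424.
W₁ = η₁·Q_H = 0.4424 × 85.5 = 37.8 kJ.

W₁ ≈ 37.8 kJ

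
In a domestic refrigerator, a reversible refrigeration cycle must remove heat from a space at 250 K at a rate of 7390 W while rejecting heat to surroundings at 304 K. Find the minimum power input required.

Ẇ_in ≈ 1600 W

COP_R = T_C/(T_H − T_C) = 250.00/54.00 = 4.6296.
W = Q_C/COP_R = 7390/4.6296 = 1600 W.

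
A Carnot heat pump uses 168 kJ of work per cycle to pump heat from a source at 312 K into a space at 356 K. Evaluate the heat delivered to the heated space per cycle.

Q_H ≈ 1360 kJ

The Carnot heat-pump COP is COP_HP = T_H/(T_H − T_C) = 356.00/44.00 = 8.0909.
Q_H = COP_HP · W = 8.0909 × 168 = 1360 kJ.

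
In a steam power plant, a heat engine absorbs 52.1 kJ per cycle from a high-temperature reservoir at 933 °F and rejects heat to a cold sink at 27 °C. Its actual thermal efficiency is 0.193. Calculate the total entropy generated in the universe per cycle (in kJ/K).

T_H = 933 °F → (933 − 32) × 5/9 = 500.56 °C = 773.71 K.
T_C = 27 °C → 27 + 273.15 = 300.15 K.
W = η·Q_H = 0.193 × 52.1 = 10.06 kJ, so Q_C = Q_H − W = 42.04 kJ.
Reservoir entropy changes: ΔS_H = −Q_H/T_H = −52.1/773.71 = -0.06734 kJ/K and ΔS_C = +Q_C/T_C = 42.04/300.15 = 0.1401 kJ/K.
ΔS_univ = −Q_H/T_H + Q_C/T_C = 0.0727 kJ/K (> 0, since η = 0.193 < η_Carnot = 0.612).

ΔS_univ ≈ 0.0727 kJ/K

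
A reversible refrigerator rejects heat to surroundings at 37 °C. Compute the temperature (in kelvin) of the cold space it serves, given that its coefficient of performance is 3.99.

T_C ≈ 248 K

T_H = 37 °C → 37 + 273.15 = 310.15 K.
COP_R = T_C/(T_H − T_C) ⇒ T_C = T_H·COP_R/(1 + COP_R) = 310.15 × 3.99/(1 + 3.99) = 248 K.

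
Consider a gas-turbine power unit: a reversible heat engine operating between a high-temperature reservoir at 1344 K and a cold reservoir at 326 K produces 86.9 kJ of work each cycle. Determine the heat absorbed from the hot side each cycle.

Q_H ≈ 114.7 kJ

For a reversible engine, η = 1 − T_C/T_H = 1 − 326.00/1344.00 = 0.7574.
Q_H = W/η = 86.9/0.7574 = 114.7 kJ.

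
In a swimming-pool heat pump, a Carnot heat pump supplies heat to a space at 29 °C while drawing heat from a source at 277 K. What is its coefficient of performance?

COP_HP ≈ 12.0

T_H = 29 °C → 29 + 273.15 = 302.15 K.
COP_HP = T_H/(T_H − T_C) = 302.15/(302.15 − 277.00) = 12.0.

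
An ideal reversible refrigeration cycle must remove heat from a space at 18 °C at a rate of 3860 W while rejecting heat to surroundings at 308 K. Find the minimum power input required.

T_C = 18 °C → 18 + 273.15 = 291.15 K.
Carnot COP: COP_R = T_C/(T_H − T_C) = 291.15/16.85 = 17.2789.
W = Q_C/COP_R = 3860/17.2789 = 223 W.

Ẇ_in ≈ 223 W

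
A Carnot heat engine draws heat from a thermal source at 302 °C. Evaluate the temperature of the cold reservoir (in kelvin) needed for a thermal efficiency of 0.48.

T_H = 302 °C → 302 + 273.15 = 575.15 K.
From η = 1 − T_C/T_H, T_C = T_H·(1 − η) = 575.15 × (1 − 0.48) = 299.1 K.

T_C ≈ 299.1 K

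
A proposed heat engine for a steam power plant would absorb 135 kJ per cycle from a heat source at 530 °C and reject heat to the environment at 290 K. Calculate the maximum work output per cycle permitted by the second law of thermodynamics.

T_H = 530 °C → 530 + 273.15 = 803.15 K.
The upper bound on efficiency is η_max = 1 − T_C/T_H = 1 − 290.00/803.15 = 0.6389.
W_max = η_max · Q_H = 0.6389 × 135 = 86.25 kJ.

W_max ≈ 86.25 kJ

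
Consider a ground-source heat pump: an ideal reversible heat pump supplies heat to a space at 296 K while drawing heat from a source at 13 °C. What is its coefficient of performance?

T_C = 13 °C → 13 + 273.15 = 286.15 K.
COP_HP = T_H/(T_H − T_C) = 296.00/(296.00 − 286.15) = 30.1.

COP_HP ≈ 30.1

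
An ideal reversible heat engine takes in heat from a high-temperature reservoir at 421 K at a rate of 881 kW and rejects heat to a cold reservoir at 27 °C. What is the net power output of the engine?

T_C = 27 °C → 27 + 273.15 = 300.15 K.
For a reversible engine, η = 1 − T_C/T_H = 1 − 300.15/421.00 = 0.2871.
W = η·Q_H = 0.2871 × 881 = 253 kW.

Ẇ ≈ 253 kW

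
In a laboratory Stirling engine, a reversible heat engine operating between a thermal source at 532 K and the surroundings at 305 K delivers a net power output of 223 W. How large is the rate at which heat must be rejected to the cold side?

Q̇_C ≈ 300 W

Carnot efficiency: η = 1 − T_C/T_H = 1 − 305.00/532.00 = 0.4267.
Since Q_C/Q_H = T_C/T_H and Q_H = W/η, Q_C = W·T_C/(T_H − T_C) = 223 × 305.00/227.00 = 300 W.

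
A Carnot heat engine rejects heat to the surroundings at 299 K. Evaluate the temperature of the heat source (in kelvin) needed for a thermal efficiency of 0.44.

T_H ≈ 534 K

From η = 1 − T_C/T_H, solving for T_H gives T_H = T_C/(1 − η) = 299.00/(1 − 0.44) = 534 K.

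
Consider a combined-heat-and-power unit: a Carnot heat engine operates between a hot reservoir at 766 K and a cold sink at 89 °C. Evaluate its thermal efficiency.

T_C = 89 °C → 89 + 273.15 = 362.15 K.
η_rev = 1 − T_C/T_H = 1 − 362.15/766.00 = 0.527.

η ≈ 0.527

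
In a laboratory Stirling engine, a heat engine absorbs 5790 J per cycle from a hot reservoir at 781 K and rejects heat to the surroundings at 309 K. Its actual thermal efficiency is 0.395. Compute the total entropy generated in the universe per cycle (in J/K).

ΔS_univ ≈ 3.923 J/K

W = η·Q_H = 0.395 × 5790 = 2287 J, so Q_C = Q_H − W = 3503 J.
Reservoir entropy changes: ΔS_H = −Q_H/T_H = −5790/781.00 = -7.414 J/K and ΔS_C = +Q_C/T_C = 3503/309.00 = 11.34 J/K.
ΔS_univ = −Q_H/T_H + Q_C/T_C = 3.923 J/K (> 0, since η = 0.395 < η_Carnot = 0.604).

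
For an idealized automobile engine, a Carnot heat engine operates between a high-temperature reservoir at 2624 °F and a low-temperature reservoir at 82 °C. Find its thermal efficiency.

η ≈ 0.793

T_H = 2624 °F → (2624 − 32) × 5/9 = 1440.00 °C = 1713.15 K.
T_C = 82 °C → 82 + 273.15 = 355.15 K.
Carnot efficiency: η = 1 − T_C/T_H = 1 − 355.15/1713.15 = 0.793.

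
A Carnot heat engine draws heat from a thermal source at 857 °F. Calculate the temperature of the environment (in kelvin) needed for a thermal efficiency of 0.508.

T_H = 857 °F → (857 − 32) × 5/9 = 458.33 °C = 731.48 K.
From η = 1 − T_C/T_H, T_C = T_H·(1 − η) = 731.48 × (1 − 0.508) = 360 K.

T_C ≈ 360 K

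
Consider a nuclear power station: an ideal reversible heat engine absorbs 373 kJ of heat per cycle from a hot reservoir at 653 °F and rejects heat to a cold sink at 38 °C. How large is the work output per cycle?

T_H = 653 °F → (653 − 32) × 5/9 = 345.00 °C = 618.15 K.
T_C = 38 °C → 38 + 273.15 = 311.15 K.
Carnot efficiency: η = 1 − T_C/T_H = 1 − 311.15/618.15 = 0.4966.
W = η·Q_H = 0.4966 × 373 = 185 kJ.

W ≈ 185 kJ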